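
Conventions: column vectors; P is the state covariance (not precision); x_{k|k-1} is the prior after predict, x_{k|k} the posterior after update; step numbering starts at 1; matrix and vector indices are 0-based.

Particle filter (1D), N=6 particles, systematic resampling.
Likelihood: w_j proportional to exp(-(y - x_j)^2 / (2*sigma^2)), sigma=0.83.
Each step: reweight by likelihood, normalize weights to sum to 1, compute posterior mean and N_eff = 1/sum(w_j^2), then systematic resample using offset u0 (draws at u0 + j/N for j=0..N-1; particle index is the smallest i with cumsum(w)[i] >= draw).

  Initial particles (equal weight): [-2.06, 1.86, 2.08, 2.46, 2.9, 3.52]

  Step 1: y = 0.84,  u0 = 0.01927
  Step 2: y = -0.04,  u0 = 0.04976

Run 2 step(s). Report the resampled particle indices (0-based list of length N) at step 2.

step 1: w=[0.0022, 0.4699, 0.3276, 0.1488, 0.0460, 0.0054]  mean=2.0695  Neff=2.8373  idx=[1, 1, 1, 2, 2, 3]
step 2: w=[0.2381, 0.2381, 0.2381, 0.1253, 0.1253, 0.0350]  mean=1.9362  Neff=4.9329  idx=[0, 0, 1, 2, 3, 4]

resampled_idx = [0, 0, 1, 2, 3, 4]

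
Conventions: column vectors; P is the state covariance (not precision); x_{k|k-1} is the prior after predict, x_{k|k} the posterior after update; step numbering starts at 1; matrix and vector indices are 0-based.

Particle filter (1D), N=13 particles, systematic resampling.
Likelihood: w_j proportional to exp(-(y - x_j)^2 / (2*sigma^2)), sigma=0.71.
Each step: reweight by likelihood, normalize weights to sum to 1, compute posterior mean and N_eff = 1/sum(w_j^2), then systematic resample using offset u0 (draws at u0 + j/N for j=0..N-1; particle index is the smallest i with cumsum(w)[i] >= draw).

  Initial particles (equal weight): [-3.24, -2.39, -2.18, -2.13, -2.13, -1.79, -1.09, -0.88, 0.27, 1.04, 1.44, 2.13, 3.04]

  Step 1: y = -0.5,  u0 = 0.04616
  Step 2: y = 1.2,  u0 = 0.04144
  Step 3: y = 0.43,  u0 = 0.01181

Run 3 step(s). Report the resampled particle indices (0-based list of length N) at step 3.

step 1: w=[0.0002, 0.0108, 0.0227, 0.0268, 0.0268, 0.0717, 0.2646, 0.3239, 0.2076, 0.0356, 0.0089, 0.0004, 0.0000]  mean=-0.7853  Neff=4.4143  idx=[3, 5, 6, 6, 6, 7, 7, 7, 7, 7, 8, 8, 9]
step 2: w=[0.0000, 0.0001, 0.0029, 0.0029, 0.0029, 0.0072, 0.0072, 0.0072, 0.0072, 0.0072, 0.2222, 0.2222, 0.5109]  mean=0.6102  Neff=2.7770  idx=[9, 10, 10, 11, 11, 11, 12, 12, 12, 12, 12, 12, 12]
step 3: w=[0.0184, 0.0985, 0.0985, 0.0985, 0.0985, 0.0985, 0.0699, 0.0699, 0.0699, 0.0699, 0.0699, 0.0699, 0.0699]  mean=0.6254  Neff=12.0445  idx=[0, 1, 2, 3, 4, 4, 5, 6, 7, 8, 9, 10, 12]

resampled_idx = [0, 1, 2, 3, 4, 4, 5, 6, 7, 8, 9, 10, 12]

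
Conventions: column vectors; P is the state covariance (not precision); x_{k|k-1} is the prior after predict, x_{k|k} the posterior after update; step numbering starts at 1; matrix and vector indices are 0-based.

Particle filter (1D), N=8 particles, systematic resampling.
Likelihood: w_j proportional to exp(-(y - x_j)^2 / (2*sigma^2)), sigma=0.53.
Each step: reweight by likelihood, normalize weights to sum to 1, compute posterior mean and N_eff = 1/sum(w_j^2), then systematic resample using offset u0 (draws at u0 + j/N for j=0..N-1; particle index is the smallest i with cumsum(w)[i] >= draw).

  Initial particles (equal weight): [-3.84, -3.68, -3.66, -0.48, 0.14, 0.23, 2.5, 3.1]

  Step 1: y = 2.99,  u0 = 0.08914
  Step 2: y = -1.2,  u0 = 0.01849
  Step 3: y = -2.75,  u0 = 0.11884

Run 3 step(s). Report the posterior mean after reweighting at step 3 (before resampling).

post_mean = 2.5000

step 1: w=[0.0000, 0.0000, 0.0000, 0.0000, 0.0000, 0.0000, 0.3999, 0.6001]  mean=2.8601  Neff=1.9229  idx=[6, 6, 6, 7, 7, 7, 7, 7]
step 2: w=[0.3332, 0.3332, 0.3332, 0.0001, 0.0001, 0.0001, 0.0001, 0.0001]  mean=2.5002  Neff=3.0019  idx=[0, 0, 0, 1, 1, 1, 2, 2]
step 3: w=[0.1250, 0.1250, 0.1250, 0.1250, 0.1250, 0.1250, 0.1250, 0.1250]  mean=2.5000  Neff=8.0000  idx=[0, 1, 2, 3, 4, 5, 6, 7]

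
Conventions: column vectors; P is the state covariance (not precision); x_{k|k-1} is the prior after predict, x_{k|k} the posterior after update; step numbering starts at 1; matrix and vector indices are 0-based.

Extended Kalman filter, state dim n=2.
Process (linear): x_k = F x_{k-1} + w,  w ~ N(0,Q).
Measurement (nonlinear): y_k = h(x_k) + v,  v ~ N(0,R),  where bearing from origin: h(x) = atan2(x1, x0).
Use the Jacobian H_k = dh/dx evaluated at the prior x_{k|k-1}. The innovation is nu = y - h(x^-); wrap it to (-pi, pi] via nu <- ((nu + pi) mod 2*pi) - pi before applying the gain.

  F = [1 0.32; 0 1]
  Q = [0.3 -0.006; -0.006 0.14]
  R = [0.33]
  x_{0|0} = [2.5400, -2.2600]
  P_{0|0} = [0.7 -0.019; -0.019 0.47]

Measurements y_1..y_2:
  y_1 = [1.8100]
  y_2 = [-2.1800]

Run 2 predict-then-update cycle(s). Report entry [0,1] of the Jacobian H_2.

H_jac[0,1] = 0.2670

step 1: x^-=[1.8168, -2.2600]  P^-=[1.0360 0.1254; 0.1254 0.6100]  H_jac=[0.2688 0.2161]  S=[0.4479]  K=[0.6822; 0.3695]  nu=[2.7037]  x^+=[3.6612, -1.2609]  P^+=[0.8275 0.0125; 0.0125 0.5488]
step 2: x^-=[3.2577, -1.2609]  P^-=[1.1917 0.1821; 0.1821 0.6888]  H_jac=[0.1033 0.2670]  S=[0.4019]  K=[0.4274; 0.5044]  nu=[-1.8107]  x^+=[2.4838, -2.1743]  P^+=[1.1183 0.0955; 0.0955 0.5866]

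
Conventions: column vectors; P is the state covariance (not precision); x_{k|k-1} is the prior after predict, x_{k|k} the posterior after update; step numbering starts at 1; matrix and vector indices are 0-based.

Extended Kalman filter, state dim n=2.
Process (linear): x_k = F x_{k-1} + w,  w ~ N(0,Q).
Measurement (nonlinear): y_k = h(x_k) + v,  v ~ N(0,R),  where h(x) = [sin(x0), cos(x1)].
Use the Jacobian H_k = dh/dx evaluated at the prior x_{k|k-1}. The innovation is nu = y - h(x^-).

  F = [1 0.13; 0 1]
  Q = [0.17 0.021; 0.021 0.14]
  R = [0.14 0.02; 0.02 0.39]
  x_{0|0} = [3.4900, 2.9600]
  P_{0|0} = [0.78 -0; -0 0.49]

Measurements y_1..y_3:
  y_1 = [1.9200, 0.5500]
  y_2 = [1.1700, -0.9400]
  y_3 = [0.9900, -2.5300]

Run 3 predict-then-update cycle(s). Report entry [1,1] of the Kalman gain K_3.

step 1: x^-=[3.8748, 2.9600]  P^-=[0.9583 0.0847; 0.0847 0.6300]  H_jac=[-0.7430 0.0000; 0.0000 -0.1806]  S=[0.6691 0.0314; 0.0314 0.4105]  K=[-1.0663 0.0442; -0.0814 -0.2709]  nu=[2.5893, 1.5336]  x^+=[1.1817, 2.3339]  P^+=[0.1997 0.0226; 0.0226 0.5941]
step 2: x^-=[1.4851, 2.3339]  P^-=[0.3856 0.1208; 0.1208 0.7341]  H_jac=[0.0856 0.0000; 0.0000 -0.7227]  S=[0.1428 0.0125; 0.0125 0.7734]  K=[0.2414 -0.1168; 0.1328 -0.6881]  nu=[0.1737, -0.2489]  x^+=[1.5561, 2.5282]  P^+=[0.3675 0.0564; 0.0564 0.3676]
step 3: x^-=[1.8847, 2.5282]  P^-=[0.5583 0.1252; 0.1252 0.5076]  H_jac=[-0.3088 0.0000; 0.0000 -0.5757]  S=[0.1932 0.0423; 0.0423 0.5582]  K=[-0.8786 -0.0626; -0.0870 -0.5169]  nu=[0.0389, -1.7123]  x^+=[1.9577, 3.4099]  P^+=[0.4023 0.0729; 0.0729 0.3532]

K[1,1] = -0.5169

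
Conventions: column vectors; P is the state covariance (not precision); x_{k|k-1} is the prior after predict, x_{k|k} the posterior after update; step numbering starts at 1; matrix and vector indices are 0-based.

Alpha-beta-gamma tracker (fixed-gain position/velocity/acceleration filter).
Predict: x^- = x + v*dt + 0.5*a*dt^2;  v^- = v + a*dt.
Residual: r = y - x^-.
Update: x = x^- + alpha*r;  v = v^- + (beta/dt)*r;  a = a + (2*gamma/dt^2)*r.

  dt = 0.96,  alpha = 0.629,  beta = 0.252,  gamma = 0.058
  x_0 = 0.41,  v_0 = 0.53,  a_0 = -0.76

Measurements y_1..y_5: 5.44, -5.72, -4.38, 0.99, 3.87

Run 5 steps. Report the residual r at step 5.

resid = 8.5166

step 1: x_pred=0.5686  r=4.8714  x^+=3.6327  v^+=1.0791  a^+=-0.1468
step 2: x_pred=4.6010  r=-10.3210  x^+=-1.8909  v^+=-1.7711  a^+=-1.4459
step 3: x_pred=-4.2574  r=-0.1226  x^+=-4.3345  v^+=-3.1914  a^+=-1.4614
step 4: x_pred=-8.0716  r=9.0616  x^+=-2.3719  v^+=-2.2156  a^+=-0.3208
step 5: x_pred=-4.6466  r=8.5166  x^+=0.7103  v^+=-0.2879  a^+=0.7512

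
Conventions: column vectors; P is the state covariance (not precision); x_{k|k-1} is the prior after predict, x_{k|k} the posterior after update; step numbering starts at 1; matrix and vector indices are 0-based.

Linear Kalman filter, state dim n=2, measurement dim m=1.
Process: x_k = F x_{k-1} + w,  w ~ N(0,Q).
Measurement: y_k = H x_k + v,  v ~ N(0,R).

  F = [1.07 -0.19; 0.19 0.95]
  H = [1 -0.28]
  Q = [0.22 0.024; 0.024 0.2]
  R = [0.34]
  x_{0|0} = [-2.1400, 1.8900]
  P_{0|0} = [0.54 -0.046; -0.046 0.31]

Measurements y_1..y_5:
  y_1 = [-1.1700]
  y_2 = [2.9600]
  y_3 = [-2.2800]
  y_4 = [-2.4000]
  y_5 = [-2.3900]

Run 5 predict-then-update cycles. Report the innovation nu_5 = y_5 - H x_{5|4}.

step 1: x^-=[-2.6489, 1.3889]  P^-=[0.8681 0.0327; 0.0327 0.4827]  S=[1.2277]  K=[0.6997; -0.0834]  nu=[1.8678]  x^+=[-1.3420, 1.2331]  P^+=[0.2671 0.1044; 0.1044 0.4741]
step 2: x^-=[-1.6703, 0.9164]  P^-=[0.5005 0.0951; 0.0951 0.6752]  S=[0.8402]  K=[0.5640; -0.1119]  nu=[4.8869]  x^+=[1.0860, 0.3698]  P^+=[0.2332 0.1481; 0.1481 0.6647]
step 3: x^-=[1.0918, 0.5576]  P^-=[0.4508 0.0966; 0.0966 0.8618]  S=[0.8043]  K=[0.5269; -0.1799]  nu=[-3.2156]  x^+=[-0.6025, 1.1361]  P^+=[0.2275 0.1728; 0.1728 0.8357]
step 4: x^-=[-0.8605, 0.9648]  P^-=[0.4404 0.0889; 0.0889 1.0249]  S=[0.8110]  K=[0.5124; -0.2443]  nu=[-1.2693]  x^+=[-1.5109, 1.2749]  P^+=[0.2275 0.1904; 0.1904 0.9765]
step 5: x^-=[-1.8589, 0.9240]  P^-=[0.4383 0.0806; 0.0806 1.1582]  S=[0.8240]  K=[0.5046; -0.2957]  nu=[-0.2724]  x^+=[-1.9963, 1.0046]  P^+=[0.2286 0.2036; 0.2036 1.0861]

innov = [-0.2724]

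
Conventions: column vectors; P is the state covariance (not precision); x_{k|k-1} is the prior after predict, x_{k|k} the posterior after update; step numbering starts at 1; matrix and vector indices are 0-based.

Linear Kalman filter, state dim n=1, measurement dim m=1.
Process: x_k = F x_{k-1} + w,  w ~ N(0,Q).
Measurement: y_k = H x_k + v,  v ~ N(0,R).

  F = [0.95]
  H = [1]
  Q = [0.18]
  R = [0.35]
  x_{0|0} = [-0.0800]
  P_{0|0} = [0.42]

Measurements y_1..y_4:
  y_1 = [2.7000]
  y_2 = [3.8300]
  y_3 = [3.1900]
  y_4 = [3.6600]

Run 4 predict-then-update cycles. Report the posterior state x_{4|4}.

step 1: x^-=[-0.0760]  P^-=[0.5590]  S=[0.9090]  K=[0.6150]  nu=[2.7760]  x^+=[1.6312]  P^+=[0.2152]
step 2: x^-=[1.5496]  P^-=[0.3743]  S=[0.7243]  K=[0.5167]  nu=[2.2804]  x^+=[2.7280]  P^+=[0.1809]
step 3: x^-=[2.5916]  P^-=[0.3432]  S=[0.6932]  K=[0.4951]  nu=[0.5984]  x^+=[2.8879]  P^+=[0.1733]
step 4: x^-=[2.7435]  P^-=[0.3364]  S=[0.6864]  K=[0.4901]  nu=[0.9165]  x^+=[3.1927]  P^+=[0.1715]

x_post = [3.1927]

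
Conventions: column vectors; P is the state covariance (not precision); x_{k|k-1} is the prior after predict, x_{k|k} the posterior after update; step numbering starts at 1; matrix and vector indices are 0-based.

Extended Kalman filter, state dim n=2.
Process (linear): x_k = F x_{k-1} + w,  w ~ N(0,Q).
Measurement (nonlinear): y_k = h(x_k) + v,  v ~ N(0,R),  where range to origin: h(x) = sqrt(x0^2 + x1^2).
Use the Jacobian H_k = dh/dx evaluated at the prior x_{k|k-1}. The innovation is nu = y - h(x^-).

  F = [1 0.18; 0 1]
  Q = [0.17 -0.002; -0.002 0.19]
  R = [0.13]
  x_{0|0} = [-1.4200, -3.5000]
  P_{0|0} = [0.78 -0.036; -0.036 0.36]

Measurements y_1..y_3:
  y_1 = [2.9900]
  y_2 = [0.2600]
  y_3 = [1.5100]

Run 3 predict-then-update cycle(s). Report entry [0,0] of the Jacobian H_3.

step 1: x^-=[-2.0500, -3.5000]  P^-=[0.9487 0.0268; 0.0268 0.5500]  H_jac=[-0.5054 -0.8629]  S=[0.8052]  K=[-0.6242; -0.6062]  nu=[-1.0662]  x^+=[-1.3845, -2.8537]  P^+=[0.6350 -0.2779; -0.2779 0.2541]
step 2: x^-=[-1.8982, -2.8537]  P^-=[0.7132 -0.2341; -0.2341 0.4441]  H_jac=[-0.5538 -0.8326]  S=[0.4407]  K=[-0.4539; -0.5448]  nu=[-3.1673]  x^+=[-0.4605, -1.1281]  P^+=[0.6224 -0.3431; -0.3431 0.3133]
step 3: x^-=[-0.6636, -1.1281]  P^-=[0.6790 -0.2887; -0.2887 0.5033]  H_jac=[-0.5070 -0.8619]  S=[0.4261]  K=[-0.2239; -0.6745]  nu=[0.2012]  x^+=[-0.7086, -1.2638]  P^+=[0.6577 -0.3531; -0.3531 0.3094]

H_jac[0,0] = -0.5070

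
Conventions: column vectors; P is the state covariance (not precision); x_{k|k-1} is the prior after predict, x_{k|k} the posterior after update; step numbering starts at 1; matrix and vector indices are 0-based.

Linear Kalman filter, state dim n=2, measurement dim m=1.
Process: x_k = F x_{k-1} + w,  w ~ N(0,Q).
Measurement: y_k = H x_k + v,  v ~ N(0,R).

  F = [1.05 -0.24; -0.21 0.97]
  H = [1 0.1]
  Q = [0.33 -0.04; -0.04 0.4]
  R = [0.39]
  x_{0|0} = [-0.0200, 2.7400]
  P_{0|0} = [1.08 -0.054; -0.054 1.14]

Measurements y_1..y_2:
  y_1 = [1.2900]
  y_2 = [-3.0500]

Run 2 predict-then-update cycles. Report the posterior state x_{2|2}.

step 1: x^-=[-0.6786, 2.6620]  P^-=[1.6136 -0.6013; -0.6013 1.5423]  S=[1.8988]  K=[0.8181; -0.2354]  nu=[1.7024]  x^+=[0.7142, 2.2612]  P^+=[0.3426 -0.2355; -0.2355 1.4370]
step 2: x^-=[0.2072, 2.0434]  P^-=[0.9092 -0.7018; -0.7018 1.8631]  S=[1.1775]  K=[0.7126; -0.4378]  nu=[-3.4616]  x^+=[-2.2594, 3.5589]  P^+=[0.3114 -0.3345; -0.3345 1.6374]

x_post = [-2.2594, 3.5589]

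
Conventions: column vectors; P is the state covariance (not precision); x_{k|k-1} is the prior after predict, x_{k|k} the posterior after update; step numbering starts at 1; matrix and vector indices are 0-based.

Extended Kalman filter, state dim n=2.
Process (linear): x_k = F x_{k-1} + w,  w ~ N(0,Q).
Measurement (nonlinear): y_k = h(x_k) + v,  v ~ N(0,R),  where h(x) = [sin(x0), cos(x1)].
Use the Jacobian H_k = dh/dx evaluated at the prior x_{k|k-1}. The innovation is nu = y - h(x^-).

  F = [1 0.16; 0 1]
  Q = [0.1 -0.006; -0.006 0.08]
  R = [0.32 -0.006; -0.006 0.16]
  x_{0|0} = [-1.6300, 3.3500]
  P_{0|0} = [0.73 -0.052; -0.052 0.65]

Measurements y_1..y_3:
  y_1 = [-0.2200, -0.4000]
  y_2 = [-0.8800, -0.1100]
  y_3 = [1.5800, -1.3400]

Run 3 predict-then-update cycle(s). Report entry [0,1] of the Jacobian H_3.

step 1: x^-=[-1.0940, 3.3500]  P^-=[0.8300 0.0460; 0.0460 0.7300]  H_jac=[0.4589 0.0000; 0.0000 0.2069]  S=[0.4948 -0.0016; -0.0016 0.1913]  K=[0.7700 0.0563; 0.0453 0.7901]  nu=[0.6685, 0.5784]  x^+=[-0.5467, 3.8372]  P^+=[0.5362 0.0212; 0.0212 0.6097]
step 2: x^-=[0.0673, 3.8372]  P^-=[0.6586 0.1128; 0.1128 0.6897]  H_jac=[0.9977 0.0000; 0.0000 0.6409]  S=[0.9756 0.0661; 0.0661 0.4433]  K=[0.6692 0.0632; 0.0483 0.9900]  nu=[-0.9472, 0.6576]  x^+=[-0.5250, 4.4426]  P^+=[0.2143 0.0095; 0.0095 0.2467]
step 3: x^-=[0.1858, 4.4426]  P^-=[0.3236 0.0430; 0.0430 0.3267]  H_jac=[0.9828 0.0000; 0.0000 0.9638]  S=[0.6326 0.0347; 0.0347 0.4635]  K=[0.4999 0.0520; 0.0296 0.6771]  nu=[1.3953, -1.0734]  x^+=[0.8276, 3.7570]  P^+=[0.1625 0.0055; 0.0055 0.1122]

H_jac[0,1] = 0.0000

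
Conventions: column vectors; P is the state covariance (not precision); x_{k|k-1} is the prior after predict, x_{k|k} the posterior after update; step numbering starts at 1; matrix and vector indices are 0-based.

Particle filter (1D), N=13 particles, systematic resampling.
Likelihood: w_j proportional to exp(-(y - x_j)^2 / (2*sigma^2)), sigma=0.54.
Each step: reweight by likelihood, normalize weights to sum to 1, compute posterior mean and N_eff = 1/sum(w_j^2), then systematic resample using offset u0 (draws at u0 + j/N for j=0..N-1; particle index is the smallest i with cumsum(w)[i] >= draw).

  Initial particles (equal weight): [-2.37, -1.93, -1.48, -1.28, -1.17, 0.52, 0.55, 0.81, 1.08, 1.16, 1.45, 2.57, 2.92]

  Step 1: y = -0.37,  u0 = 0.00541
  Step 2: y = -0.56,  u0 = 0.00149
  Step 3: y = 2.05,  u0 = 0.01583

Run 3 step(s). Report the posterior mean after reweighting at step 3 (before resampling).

post_mean = 0.5362

step 1: w=[0.0008, 0.0115, 0.0899, 0.1798, 0.2482, 0.1912, 0.1742, 0.0683, 0.0202, 0.0134, 0.0025, 0.0000, 0.0000]  mean=-0.3858  Neff=5.7375  idx=[1, 2, 3, 3, 4, 4, 4, 5, 5, 5, 6, 6, 7]
step 2: w=[0.0119, 0.0695, 0.1220, 0.1220, 0.1568, 0.1568, 0.1568, 0.0402, 0.0402, 0.0402, 0.0359, 0.0359, 0.0119]  mean=-0.8768  Neff=8.6155  idx=[0, 1, 2, 3, 3, 4, 4, 5, 5, 6, 6, 8, 10]
step 3: w=[0.0000, 0.0000, 0.0000, 0.0000, 0.0000, 0.0000, 0.0000, 0.0000, 0.0000, 0.0000, 0.0000, 0.4611, 0.5389]  mean=0.5362  Neff=1.9880  idx=[11, 11, 11, 11, 11, 11, 12, 12, 12, 12, 12, 12, 12]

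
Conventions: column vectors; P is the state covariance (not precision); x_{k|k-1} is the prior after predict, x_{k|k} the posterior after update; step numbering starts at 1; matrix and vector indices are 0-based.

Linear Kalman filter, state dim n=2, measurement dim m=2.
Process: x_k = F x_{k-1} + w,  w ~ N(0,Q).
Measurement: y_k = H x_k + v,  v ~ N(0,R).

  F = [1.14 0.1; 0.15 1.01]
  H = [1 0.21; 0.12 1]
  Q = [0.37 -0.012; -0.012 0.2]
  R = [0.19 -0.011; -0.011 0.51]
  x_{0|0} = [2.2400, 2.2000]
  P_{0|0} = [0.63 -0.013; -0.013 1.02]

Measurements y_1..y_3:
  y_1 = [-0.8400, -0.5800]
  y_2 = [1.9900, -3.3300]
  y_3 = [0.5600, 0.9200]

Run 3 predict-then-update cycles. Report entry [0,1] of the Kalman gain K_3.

step 1: x^-=[2.7736, 2.5580]  P^-=[1.1960 0.1836; 0.1836 1.2507]  S=[1.5182 0.5834; 0.5834 1.8220]  K=[0.8485 -0.0922; 0.0291 0.6892]  nu=[-4.1508, -3.4708]  x^+=[-0.4286, 0.0451]  P^+=[0.1786 -0.0778; -0.0778 0.3605]
step 2: x^-=[-0.4841, -0.0188]  P^-=[0.5879 -0.0358; -0.0358 0.5482]  S=[0.7871 0.1380; 0.1380 1.0581]  K=[0.7488 -0.0648; 0.0109 0.5126]  nu=[2.4781, -3.2531]  x^+=[1.5822, -1.6593]  P^+=[0.1556 -0.0599; -0.0599 0.2685]
step 3: x^-=[1.6378, -1.4386]  P^-=[0.5612 -0.0282; -0.0282 0.4593]  S=[0.7596 0.1239; 0.1239 0.9706]  K=[0.7398 -0.0541; 0.0135 0.4680]  nu=[-0.7757, 2.1620]  x^+=[0.9470, -0.4373]  P^+=[0.1525 -0.0540; -0.0540 0.2450]

K[0,1] = -0.0541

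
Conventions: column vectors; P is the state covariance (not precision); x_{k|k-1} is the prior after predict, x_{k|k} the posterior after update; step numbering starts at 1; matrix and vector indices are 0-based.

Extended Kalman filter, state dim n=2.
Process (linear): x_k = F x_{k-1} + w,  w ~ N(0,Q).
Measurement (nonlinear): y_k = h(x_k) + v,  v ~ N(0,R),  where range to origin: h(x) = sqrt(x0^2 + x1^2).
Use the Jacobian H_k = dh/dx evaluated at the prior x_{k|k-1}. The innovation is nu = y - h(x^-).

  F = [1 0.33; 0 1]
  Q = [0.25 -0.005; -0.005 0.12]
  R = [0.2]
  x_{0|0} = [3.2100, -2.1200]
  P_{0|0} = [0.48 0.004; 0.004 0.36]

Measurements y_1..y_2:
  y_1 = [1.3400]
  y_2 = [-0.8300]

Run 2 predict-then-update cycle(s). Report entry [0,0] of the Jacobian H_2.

H_jac[0,0] = 0.3850

step 1: x^-=[2.5104, -2.1200]  P^-=[0.7718 0.1178; 0.1178 0.4800]  H_jac=[0.7640 -0.6452]  S=[0.7342]  K=[0.6996; -0.2992]  nu=[-1.9458]  x^+=[1.1490, -1.5378]  P^+=[0.4124 0.2715; 0.2715 0.4143]
step 2: x^-=[0.6416, -1.5378]  P^-=[0.8867 0.4032; 0.4032 0.5343]  H_jac=[0.3850 -0.9229]  S=[0.5000]  K=[-0.0614; -0.6757]  nu=[-2.4962]  x^+=[0.7948, 0.1489]  P^+=[0.8849 0.3825; 0.3825 0.3060]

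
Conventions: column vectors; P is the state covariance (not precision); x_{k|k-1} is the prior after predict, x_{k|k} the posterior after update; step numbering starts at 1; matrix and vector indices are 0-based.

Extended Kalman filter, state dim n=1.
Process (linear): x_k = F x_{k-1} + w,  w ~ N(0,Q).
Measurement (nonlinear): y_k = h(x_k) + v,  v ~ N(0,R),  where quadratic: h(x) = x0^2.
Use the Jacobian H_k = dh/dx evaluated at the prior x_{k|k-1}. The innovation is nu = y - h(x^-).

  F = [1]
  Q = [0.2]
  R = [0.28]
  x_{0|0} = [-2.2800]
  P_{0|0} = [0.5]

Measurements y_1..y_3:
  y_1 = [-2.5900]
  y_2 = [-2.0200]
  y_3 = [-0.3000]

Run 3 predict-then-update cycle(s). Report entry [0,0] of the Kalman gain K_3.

K[0,0] = 0.5156

step 1: x^-=[-2.2800]  P^-=[0.7000]  H_jac=[-4.5600]  S=[14.8355]  K=[-0.2152]  nu=[-7.7884]  x^+=[-0.6043]  P^+=[0.0132]
step 2: x^-=[-0.6043]  P^-=[0.2132]  H_jac=[-1.2085]  S=[0.5914]  K=[-0.4357]  nu=[-2.3851]  x^+=[0.4349]  P^+=[0.1009]
step 3: x^-=[0.4349]  P^-=[0.3009]  H_jac=[0.8699]  S=[0.5077]  K=[0.5156]  nu=[-0.4892]  x^+=[0.1827]  P^+=[0.1660]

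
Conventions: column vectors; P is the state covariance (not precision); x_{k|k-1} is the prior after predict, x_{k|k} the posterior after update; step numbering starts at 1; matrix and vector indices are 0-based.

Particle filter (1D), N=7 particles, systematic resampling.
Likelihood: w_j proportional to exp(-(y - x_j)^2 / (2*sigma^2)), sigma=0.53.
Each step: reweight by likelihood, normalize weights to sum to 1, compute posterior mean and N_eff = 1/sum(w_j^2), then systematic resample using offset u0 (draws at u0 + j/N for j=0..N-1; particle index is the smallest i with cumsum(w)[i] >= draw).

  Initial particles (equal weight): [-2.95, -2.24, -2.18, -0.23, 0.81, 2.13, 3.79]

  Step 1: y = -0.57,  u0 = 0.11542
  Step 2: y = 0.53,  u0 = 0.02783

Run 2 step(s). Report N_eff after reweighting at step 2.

N_eff = 5.9677

step 1: w=[0.0000, 0.0081, 0.0115, 0.9414, 0.0390, 0.0000, 0.0000]  mean=-0.2282  Neff=1.1261  idx=[3, 3, 3, 3, 3, 3, 4]
step 2: w=[0.1186, 0.1186, 0.1186, 0.1186, 0.1186, 0.1186, 0.2884]  mean=0.0699  Neff=5.9677  idx=[0, 1, 2, 3, 5, 6, 6]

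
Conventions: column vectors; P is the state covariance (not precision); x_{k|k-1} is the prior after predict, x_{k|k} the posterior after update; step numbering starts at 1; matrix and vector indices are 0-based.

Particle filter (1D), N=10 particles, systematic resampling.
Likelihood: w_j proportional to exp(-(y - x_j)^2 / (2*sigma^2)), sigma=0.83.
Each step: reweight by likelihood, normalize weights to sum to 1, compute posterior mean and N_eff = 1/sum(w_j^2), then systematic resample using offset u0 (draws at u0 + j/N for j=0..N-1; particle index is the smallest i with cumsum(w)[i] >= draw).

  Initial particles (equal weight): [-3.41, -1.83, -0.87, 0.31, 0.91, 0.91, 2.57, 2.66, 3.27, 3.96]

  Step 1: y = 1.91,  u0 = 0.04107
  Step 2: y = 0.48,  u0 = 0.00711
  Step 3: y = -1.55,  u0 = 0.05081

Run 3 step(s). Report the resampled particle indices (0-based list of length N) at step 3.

step 1: w=[0.0000, 0.0000, 0.0013, 0.0551, 0.1710, 0.1710, 0.2576, 0.2349, 0.0923, 0.0167]  mean=1.9822  Neff=5.2118  idx=[3, 4, 5, 5, 6, 6, 6, 7, 7, 8]
step 2: w=[0.2580, 0.2304, 0.2304, 0.2304, 0.0111, 0.0111, 0.0111, 0.0084, 0.0084, 0.0009]  mean=0.8418  Neff=4.4189  idx=[0, 0, 0, 1, 1, 2, 2, 2, 3, 3]
step 3: w=[0.2459, 0.2459, 0.2459, 0.0375, 0.0375, 0.0375, 0.0375, 0.0375, 0.0375, 0.0375]  mean=0.4674  Neff=5.2295  idx=[0, 0, 1, 1, 1, 2, 2, 3, 6, 8]

resampled_idx = [0, 0, 1, 1, 1, 2, 2, 3, 6, 8]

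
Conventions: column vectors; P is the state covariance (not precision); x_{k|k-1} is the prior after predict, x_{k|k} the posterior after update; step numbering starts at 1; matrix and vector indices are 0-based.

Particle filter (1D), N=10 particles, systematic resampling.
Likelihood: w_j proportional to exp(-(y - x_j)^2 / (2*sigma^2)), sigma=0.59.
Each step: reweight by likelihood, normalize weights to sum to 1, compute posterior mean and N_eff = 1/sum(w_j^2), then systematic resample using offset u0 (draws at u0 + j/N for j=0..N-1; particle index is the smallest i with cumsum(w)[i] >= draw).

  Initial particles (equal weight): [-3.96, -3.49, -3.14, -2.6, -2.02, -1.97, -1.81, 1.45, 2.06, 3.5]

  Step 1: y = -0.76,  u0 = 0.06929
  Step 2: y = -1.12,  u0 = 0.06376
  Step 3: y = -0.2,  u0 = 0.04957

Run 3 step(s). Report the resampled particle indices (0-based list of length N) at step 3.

step 1: w=[0.0000, 0.0001, 0.0007, 0.0176, 0.2332, 0.2784, 0.4680, 0.0020, 0.0000, 0.0000]  mean=-1.9116  Neff=2.8471  idx=[4, 4, 5, 5, 5, 6, 6, 6, 6, 6]
step 2: w=[0.0742, 0.0742, 0.0841, 0.0841, 0.0841, 0.1198, 0.1198, 0.1198, 0.1198, 0.1198]  mean=-1.8815  Neff=9.6100  idx=[0, 2, 3, 4, 5, 6, 7, 8, 8, 9]
step 3: w=[0.0459, 0.0595, 0.0595, 0.0595, 0.1293, 0.1293, 0.1293, 0.1293, 0.1293, 0.1293]  mean=-1.8482  Neff=8.8496  idx=[1, 2, 4, 4, 5, 6, 7, 8, 8, 9]

resampled_idx = [1, 2, 4, 4, 5, 6, 7, 8, 8, 9]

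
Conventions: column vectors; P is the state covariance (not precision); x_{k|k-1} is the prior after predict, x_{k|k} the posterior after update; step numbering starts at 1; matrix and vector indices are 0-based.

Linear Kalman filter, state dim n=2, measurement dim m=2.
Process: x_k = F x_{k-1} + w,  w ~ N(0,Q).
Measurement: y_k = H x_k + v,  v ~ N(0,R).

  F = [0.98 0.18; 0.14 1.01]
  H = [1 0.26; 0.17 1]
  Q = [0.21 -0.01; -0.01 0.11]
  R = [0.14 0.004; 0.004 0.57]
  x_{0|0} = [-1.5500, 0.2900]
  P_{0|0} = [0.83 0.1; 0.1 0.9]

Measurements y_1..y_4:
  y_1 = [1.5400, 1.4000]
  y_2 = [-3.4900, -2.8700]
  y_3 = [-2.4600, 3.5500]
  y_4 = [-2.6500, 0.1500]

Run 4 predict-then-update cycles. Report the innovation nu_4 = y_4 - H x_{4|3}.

step 1: x^-=[-1.4668, 0.0759]  P^-=[1.0716 0.3690; 0.3690 1.0726]  S=[1.4760 0.8504; 0.8504 1.7991]  K=[0.8445 -0.0928; 0.1036 0.5821]  nu=[2.9871, 1.5735]  x^+=[0.9097, 1.3012]  P^+=[0.1368 -0.0728; -0.0728 0.3446]
step 2: x^-=[1.1257, 1.4416]  P^-=[0.3269 -0.0024; -0.0024 0.4436]  S=[0.4956 0.1724; 0.1724 1.0222]  K=[0.6801 -0.0627; 0.0818 0.4198]  nu=[-4.9906, -4.5030]  x^+=[-1.9859, -0.8570]  P^+=[0.1083 -0.0514; -0.0514 0.2483]
step 3: x^-=[-2.1004, -1.1436]  P^-=[0.3039 -0.0022; -0.0022 0.3509]  S=[0.4665 0.1446; 0.1446 0.9289]  K=[0.6659 -0.0504; 0.0776 0.3653]  nu=[-0.0623, 5.0506]  x^+=[-2.3965, 0.6964]  P^+=[0.1044 -0.0438; -0.0438 0.2160]
step 4: x^-=[-2.2232, 0.3679]  P^-=[0.3018 -0.0009; -0.0009 0.3200]  S=[0.4630 0.1376; 0.1376 0.8984]  K=[0.6650 -0.0457; 0.0754 0.3444]  nu=[-0.5225, 0.1601]  x^+=[-2.5779, 0.3836]  P^+=[0.1036 -0.0410; -0.0410 0.2036]

innov = [-0.5225, 0.1601]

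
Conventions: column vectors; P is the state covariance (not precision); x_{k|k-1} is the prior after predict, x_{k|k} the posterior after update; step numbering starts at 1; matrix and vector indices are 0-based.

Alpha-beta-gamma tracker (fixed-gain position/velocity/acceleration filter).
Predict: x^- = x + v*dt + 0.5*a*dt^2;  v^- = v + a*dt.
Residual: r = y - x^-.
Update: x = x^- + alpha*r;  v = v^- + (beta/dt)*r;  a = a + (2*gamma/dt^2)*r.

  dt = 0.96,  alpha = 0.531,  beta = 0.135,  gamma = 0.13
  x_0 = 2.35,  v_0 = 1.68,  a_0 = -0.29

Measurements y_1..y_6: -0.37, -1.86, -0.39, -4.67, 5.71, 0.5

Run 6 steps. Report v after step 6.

step 1: x_pred=3.8292  r=-4.1992  x^+=1.5994  v^+=0.8111  a^+=-1.4747
step 2: x_pred=1.6985  r=-3.5585  x^+=-0.1910  v^+=-1.1050  a^+=-2.4786
step 3: x_pred=-2.3940  r=2.0040  x^+=-1.3299  v^+=-3.2026  a^+=-1.9132
step 4: x_pred=-5.2860  r=0.6160  x^+=-4.9589  v^+=-4.9527  a^+=-1.7394
step 5: x_pred=-10.5150  r=16.2250  x^+=-1.8995  v^+=-4.3409  a^+=2.8379
step 6: x_pred=-4.7591  r=5.2591  x^+=-1.9665  v^+=-0.8769  a^+=4.3216

v_post = -0.8769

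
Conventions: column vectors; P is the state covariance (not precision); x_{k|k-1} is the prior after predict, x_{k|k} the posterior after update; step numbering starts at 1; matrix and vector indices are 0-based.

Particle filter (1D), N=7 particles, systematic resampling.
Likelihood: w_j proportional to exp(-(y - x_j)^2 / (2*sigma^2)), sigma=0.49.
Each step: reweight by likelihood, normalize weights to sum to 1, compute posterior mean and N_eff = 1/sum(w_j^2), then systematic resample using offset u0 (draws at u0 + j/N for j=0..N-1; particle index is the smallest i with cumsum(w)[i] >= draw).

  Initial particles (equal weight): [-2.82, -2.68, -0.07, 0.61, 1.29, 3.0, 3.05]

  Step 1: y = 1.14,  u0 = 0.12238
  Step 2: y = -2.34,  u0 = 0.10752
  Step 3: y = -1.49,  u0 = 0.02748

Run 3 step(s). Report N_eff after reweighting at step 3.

step 1: w=[0.0000, 0.0000, 0.0304, 0.3571, 0.6117, 0.0005, 0.0003]  mean=1.0072  Neff=1.9896  idx=[3, 3, 4, 4, 4, 4, 4]
step 2: w=[0.4999, 0.4999, 0.0000, 0.0000, 0.0000, 0.0000, 0.0000]  mean=0.6102  Neff=2.0009  idx=[0, 0, 0, 1, 1, 1, 1]
step 3: w=[0.1429, 0.1429, 0.1429, 0.1429, 0.1429, 0.1429, 0.1429]  mean=0.6100  Neff=7.0000  idx=[0, 1, 2, 3, 4, 5, 6]

N_eff = 7.0000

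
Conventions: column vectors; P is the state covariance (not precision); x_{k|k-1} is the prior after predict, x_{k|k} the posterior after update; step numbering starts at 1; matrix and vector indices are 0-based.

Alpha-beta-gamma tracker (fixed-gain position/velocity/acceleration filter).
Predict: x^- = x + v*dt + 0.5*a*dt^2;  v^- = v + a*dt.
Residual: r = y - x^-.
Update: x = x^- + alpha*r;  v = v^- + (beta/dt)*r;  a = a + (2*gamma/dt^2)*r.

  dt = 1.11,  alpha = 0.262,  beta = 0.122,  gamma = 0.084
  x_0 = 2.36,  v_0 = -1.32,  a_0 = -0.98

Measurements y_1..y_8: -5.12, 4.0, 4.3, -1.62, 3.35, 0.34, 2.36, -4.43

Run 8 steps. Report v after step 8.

v_post = 8.2703

step 1: x_pred=0.2911  r=-5.4111  x^+=-1.1266  v^+=-3.0025  a^+=-1.7178
step 2: x_pred=-5.5177  r=9.5177  x^+=-3.0241  v^+=-3.8632  a^+=-0.4201
step 3: x_pred=-7.5710  r=11.8710  x^+=-4.4608  v^+=-3.0247  a^+=1.1986
step 4: x_pred=-7.0799  r=5.4599  x^+=-5.6494  v^+=-1.0942  a^+=1.9431
step 5: x_pred=-5.6669  r=9.0169  x^+=-3.3045  v^+=2.0536  a^+=3.1725
step 6: x_pred=0.9295  r=-0.5895  x^+=0.7750  v^+=5.5104  a^+=3.0922
step 7: x_pred=8.7965  r=-6.4365  x^+=7.1101  v^+=8.2352  a^+=2.2145
step 8: x_pred=17.6155  r=-22.0455  x^+=11.8396  v^+=8.2703  a^+=-0.7914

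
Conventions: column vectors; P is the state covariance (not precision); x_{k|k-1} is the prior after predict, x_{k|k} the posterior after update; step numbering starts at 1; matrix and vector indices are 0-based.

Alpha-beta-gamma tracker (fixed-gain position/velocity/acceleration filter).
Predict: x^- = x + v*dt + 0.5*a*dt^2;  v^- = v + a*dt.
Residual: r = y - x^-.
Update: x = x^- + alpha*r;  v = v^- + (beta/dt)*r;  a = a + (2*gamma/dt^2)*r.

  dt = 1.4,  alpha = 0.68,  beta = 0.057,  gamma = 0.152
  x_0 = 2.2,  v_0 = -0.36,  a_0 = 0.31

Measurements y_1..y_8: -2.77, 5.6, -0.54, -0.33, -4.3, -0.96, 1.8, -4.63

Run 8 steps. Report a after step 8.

a_post = -0.0857

step 1: x_pred=1.9998  r=-4.7698  x^+=-1.2437  v^+=-0.1202  a^+=-0.4298
step 2: x_pred=-1.8332  r=7.4332  x^+=3.2214  v^+=-0.4193  a^+=0.7231
step 3: x_pred=3.3430  r=-3.8830  x^+=0.7026  v^+=0.4349  a^+=0.1208
step 4: x_pred=1.4299  r=-1.7599  x^+=0.2332  v^+=0.5324  a^+=-0.1521
step 5: x_pred=0.8295  r=-5.1295  x^+=-2.6586  v^+=0.1106  a^+=-0.9477
step 6: x_pred=-3.4325  r=2.4725  x^+=-1.7512  v^+=-1.1155  a^+=-0.5642
step 7: x_pred=-3.8659  r=5.6659  x^+=-0.0131  v^+=-1.6748  a^+=0.3145
step 8: x_pred=-2.0496  r=-2.5804  x^+=-3.8043  v^+=-1.3395  a^+=-0.0857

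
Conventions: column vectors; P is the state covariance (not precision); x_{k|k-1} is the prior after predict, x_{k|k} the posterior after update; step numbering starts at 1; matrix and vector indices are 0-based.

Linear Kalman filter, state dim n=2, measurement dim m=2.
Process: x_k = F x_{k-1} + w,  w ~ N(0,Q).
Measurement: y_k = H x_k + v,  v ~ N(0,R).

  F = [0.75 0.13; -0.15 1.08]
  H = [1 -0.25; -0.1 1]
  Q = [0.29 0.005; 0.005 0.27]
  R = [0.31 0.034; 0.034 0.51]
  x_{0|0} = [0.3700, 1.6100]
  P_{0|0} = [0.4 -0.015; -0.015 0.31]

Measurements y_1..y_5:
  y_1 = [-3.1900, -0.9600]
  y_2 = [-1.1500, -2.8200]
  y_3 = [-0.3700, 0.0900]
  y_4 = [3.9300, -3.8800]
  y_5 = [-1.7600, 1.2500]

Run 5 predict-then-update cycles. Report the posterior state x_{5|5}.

step 1: x^-=[0.4868, 1.6833]  P^-=[0.5173 -0.0083; -0.0083 0.6454]  S=[0.8718 -0.1876; -0.1876 1.1623]  K=[0.6057 0.0461; -0.0777 0.5435]  nu=[-3.2560, -2.5946]  x^+=[-1.6049, 0.5260]  P^+=[0.2055 0.0647; 0.0647 0.2810]
step 2: x^-=[-1.1353, 0.8088]  P^-=[0.4229 0.0724; 0.0724 0.5814]  S=[0.7331 -0.0794; -0.0794 1.0812]  K=[0.5597 0.0690; -0.0423 0.5280]  nu=[0.1875, -3.7424]  x^+=[-1.2885, -1.1750]  P^+=[0.1943 0.0736; 0.0736 0.2752]
step 3: x^-=[-1.1192, -1.0757]  P^-=[0.4183 0.0800; 0.0800 0.5715]  S=[0.7240 -0.0687; -0.0687 1.0697]  K=[0.5569 0.0715; -0.0371 0.5244]  nu=[0.4802, 1.0538]  x^+=[-0.7764, -0.5409]  P^+=[0.1938 0.0748; 0.0748 0.2737]
step 4: x^-=[-0.6526, -0.4677]  P^-=[0.4182 0.0807; 0.0807 0.5693]  S=[0.7234 -0.0674; -0.0674 1.0674]  K=[0.5569 0.0716; -0.0364 0.5235]  nu=[4.4657, -3.4776]  x^+=[1.5851, -2.4508]  P^+=[0.1938 0.0748; 0.0748 0.2733]
step 5: x^-=[0.8702, -2.8847]  P^-=[0.4182 0.0807; 0.0807 0.5688]  S=[0.7234 -0.0673; -0.0673 1.0669]  K=[0.5569 0.0716; -0.0363 0.5233]  nu=[-3.3514, 4.2217]  x^+=[-0.6939, -0.5536]  P^+=[0.1938 0.0748; 0.0748 0.2731]

x_post = [-0.6939, -0.5536]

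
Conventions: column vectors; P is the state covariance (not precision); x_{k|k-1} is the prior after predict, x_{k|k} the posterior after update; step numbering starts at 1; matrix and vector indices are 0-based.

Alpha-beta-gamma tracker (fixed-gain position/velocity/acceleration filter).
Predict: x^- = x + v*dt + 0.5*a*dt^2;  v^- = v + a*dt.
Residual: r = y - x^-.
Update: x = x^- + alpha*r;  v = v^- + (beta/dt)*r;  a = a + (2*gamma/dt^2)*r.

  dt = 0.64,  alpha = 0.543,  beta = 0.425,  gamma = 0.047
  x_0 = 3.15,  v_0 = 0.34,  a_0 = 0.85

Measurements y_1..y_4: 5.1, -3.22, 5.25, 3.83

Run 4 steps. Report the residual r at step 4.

step 1: x_pred=3.5417  r=1.5583  x^+=4.3878  v^+=1.9188  a^+=1.2076
step 2: x_pred=5.8632  r=-9.0832  x^+=0.9310  v^+=-3.3401  a^+=-0.8769
step 3: x_pred=-1.3862  r=6.6362  x^+=2.2172  v^+=0.5055  a^+=0.6461
step 4: x_pred=2.6731  r=1.1569  x^+=3.3013  v^+=1.6873  a^+=0.9116

resid = 1.1569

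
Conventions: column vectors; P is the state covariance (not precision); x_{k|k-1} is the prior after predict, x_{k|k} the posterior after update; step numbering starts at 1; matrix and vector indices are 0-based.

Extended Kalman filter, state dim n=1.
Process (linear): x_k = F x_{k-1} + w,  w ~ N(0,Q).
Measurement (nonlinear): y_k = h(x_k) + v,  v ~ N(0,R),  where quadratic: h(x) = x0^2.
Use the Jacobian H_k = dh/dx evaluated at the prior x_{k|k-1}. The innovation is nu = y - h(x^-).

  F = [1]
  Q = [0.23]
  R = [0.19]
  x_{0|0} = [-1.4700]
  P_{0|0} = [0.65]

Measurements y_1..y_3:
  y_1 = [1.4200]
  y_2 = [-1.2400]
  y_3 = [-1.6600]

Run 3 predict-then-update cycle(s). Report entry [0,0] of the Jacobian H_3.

H_jac[0,0] = -0.4616

step 1: x^-=[-1.4700]  P^-=[0.8800]  H_jac=[-2.9400]  S=[7.7964]  K=[-0.3318]  nu=[-0.7409]  x^+=[-1.2241]  P^+=[0.0214]
step 2: x^-=[-1.2241]  P^-=[0.2514]  H_jac=[-2.4483]  S=[1.6972]  K=[-0.3627]  nu=[-2.7385]  x^+=[-0.2308]  P^+=[0.0281]
step 3: x^-=[-0.2308]  P^-=[0.2581]  H_jac=[-0.4616]  S=[0.2450]  K=[-0.4864]  nu=[-1.7133]  x^+=[0.6025]  P^+=[0.2002]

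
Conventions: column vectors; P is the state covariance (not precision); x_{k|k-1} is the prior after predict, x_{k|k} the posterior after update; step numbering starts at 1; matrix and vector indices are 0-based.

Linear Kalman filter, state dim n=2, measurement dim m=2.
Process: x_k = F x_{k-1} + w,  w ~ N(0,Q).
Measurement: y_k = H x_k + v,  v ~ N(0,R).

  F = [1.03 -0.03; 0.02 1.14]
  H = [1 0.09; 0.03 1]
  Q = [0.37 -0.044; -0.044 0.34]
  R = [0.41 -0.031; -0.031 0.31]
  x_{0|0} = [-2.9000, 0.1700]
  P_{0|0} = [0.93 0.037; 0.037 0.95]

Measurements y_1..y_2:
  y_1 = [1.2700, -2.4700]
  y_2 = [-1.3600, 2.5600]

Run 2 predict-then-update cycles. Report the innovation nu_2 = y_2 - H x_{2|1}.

innov = [-1.5987, 4.7433]

step 1: x^-=[-2.9921, 0.1358]  P^-=[1.3552 -0.0139; -0.0139 1.5767]  S=[1.7755 0.1376; 0.1376 1.8871]  K=[0.7658 -0.0417; 0.0074 0.8348]  nu=[4.2499, -2.5160]  x^+=[0.3674, -1.9331]  P^+=[0.3194 -0.0462; -0.0462 0.2599]
step 2: x^-=[0.4364, -2.1964]  P^-=[0.7120 -0.1006; -0.1006 0.6758]  S=[1.1094 -0.0497; -0.0497 0.9804]  K=[0.6315 -0.0488; -0.0051 0.6860]  nu=[-1.5987, 4.7433]  x^+=[-0.8047, 1.0656]  P^+=[0.2642 -0.0426; -0.0426 0.2141]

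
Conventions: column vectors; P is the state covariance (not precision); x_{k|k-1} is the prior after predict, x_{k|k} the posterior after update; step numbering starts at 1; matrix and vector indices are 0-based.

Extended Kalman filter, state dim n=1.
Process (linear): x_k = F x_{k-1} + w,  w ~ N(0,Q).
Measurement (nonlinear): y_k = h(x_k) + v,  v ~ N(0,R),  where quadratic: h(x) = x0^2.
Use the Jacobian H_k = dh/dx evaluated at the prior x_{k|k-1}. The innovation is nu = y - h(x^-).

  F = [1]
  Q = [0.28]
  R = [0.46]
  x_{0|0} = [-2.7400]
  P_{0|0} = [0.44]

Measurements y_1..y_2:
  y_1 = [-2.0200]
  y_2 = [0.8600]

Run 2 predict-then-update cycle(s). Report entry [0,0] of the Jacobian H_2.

H_jac[0,0] = -2.0752

step 1: x^-=[-2.7400]  P^-=[0.7200]  H_jac=[-5.4800]  S=[22.0819]  K=[-0.1787]  nu=[-9.5276]  x^+=[-1.0376]  P^+=[0.0150]
step 2: x^-=[-1.0376]  P^-=[0.2950]  H_jac=[-2.0752]  S=[1.7304]  K=[-0.3538]  nu=[-0.2166]  x^+=[-0.9610]  P^+=[0.0784]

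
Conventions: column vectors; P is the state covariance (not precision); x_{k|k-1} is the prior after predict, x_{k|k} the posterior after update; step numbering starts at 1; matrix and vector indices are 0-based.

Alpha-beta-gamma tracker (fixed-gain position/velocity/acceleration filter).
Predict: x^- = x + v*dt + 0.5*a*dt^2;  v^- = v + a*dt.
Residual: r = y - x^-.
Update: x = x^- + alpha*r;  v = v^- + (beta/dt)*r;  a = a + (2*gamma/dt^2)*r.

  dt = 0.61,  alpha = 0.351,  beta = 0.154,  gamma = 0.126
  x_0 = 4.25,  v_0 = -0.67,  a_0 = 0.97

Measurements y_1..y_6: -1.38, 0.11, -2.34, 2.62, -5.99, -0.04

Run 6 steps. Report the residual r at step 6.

resid = 7.5209

step 1: x_pred=4.0218  r=-5.4018  x^+=2.1257  v^+=-1.4420  a^+=-2.6883
step 2: x_pred=0.7460  r=-0.6360  x^+=0.5227  v^+=-3.2424  a^+=-3.1190
step 3: x_pred=-2.0354  r=-0.3046  x^+=-2.1423  v^+=-5.2219  a^+=-3.3252
step 4: x_pred=-5.9464  r=8.5664  x^+=-2.9396  v^+=-5.0876  a^+=2.4762
step 5: x_pred=-5.5823  r=-0.4077  x^+=-5.7254  v^+=-3.6801  a^+=2.2001
step 6: x_pred=-7.5609  r=7.5209  x^+=-4.9211  v^+=-0.4393  a^+=7.2936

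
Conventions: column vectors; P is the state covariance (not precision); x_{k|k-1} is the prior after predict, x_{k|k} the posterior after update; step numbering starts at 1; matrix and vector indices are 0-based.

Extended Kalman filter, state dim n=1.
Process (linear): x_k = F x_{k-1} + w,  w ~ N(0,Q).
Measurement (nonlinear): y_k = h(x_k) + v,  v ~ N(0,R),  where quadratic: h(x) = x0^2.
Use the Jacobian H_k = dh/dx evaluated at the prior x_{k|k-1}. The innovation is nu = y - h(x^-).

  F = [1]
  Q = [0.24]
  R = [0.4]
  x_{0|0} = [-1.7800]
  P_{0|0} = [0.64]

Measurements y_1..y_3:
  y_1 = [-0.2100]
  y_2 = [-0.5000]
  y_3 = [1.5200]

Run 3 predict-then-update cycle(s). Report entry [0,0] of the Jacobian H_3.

step 1: x^-=[-1.7800]  P^-=[0.8800]  H_jac=[-3.5600]  S=[11.5528]  K=[-0.2712]  nu=[-3.3784]  x^+=[-0.8639]  P^+=[0.0305]
step 2: x^-=[-0.8639]  P^-=[0.2705]  H_jac=[-1.7277]  S=[1.2074]  K=[-0.3870]  nu=[-1.2463]  x^+=[-0.3815]  P^+=[0.0896]
step 3: x^-=[-0.3815]  P^-=[0.3296]  H_jac=[-0.7630]  S=[0.5919]  K=[-0.4249]  nu=[1.3744]  x^+=[-0.9655]  P^+=[0.2227]

H_jac[0,0] = -0.7630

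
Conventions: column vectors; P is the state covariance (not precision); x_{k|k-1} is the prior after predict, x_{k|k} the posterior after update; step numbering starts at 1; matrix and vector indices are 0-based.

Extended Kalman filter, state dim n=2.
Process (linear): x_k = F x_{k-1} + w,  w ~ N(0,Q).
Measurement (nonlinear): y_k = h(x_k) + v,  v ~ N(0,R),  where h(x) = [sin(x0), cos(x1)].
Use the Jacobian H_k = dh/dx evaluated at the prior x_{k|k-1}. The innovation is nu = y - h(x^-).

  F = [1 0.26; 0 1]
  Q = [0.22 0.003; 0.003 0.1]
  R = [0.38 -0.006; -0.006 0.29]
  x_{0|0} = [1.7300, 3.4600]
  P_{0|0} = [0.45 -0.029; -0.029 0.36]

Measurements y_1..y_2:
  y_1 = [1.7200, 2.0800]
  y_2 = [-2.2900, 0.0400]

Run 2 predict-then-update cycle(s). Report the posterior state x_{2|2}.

step 1: x^-=[2.6296, 3.4600]  P^-=[0.6793 0.0676; 0.0676 0.4600]  H_jac=[-0.8718 0.0000; 0.0000 0.3131]  S=[0.8962 -0.0244; -0.0244 0.3351]  K=[-0.6603 0.0150; -0.0541 0.4258]  nu=[1.2301, 3.0297]  x^+=[1.8627, 4.6835]  P^+=[0.2879 0.0265; 0.0265 0.3955]
step 2: x^-=[3.0804, 4.6835]  P^-=[0.5485 0.1324; 0.1324 0.4955]  H_jac=[-0.9981 0.0000; 0.0000 0.9996]  S=[0.9264 -0.1381; -0.1381 0.7851]  K=[-0.5810 0.0663; -0.0499 0.6221]  nu=[-2.3511, 0.0689]  x^+=[4.4511, 4.8437]  P^+=[0.2216 0.0227; 0.0227 0.1808]

x_post = [4.4511, 4.8437]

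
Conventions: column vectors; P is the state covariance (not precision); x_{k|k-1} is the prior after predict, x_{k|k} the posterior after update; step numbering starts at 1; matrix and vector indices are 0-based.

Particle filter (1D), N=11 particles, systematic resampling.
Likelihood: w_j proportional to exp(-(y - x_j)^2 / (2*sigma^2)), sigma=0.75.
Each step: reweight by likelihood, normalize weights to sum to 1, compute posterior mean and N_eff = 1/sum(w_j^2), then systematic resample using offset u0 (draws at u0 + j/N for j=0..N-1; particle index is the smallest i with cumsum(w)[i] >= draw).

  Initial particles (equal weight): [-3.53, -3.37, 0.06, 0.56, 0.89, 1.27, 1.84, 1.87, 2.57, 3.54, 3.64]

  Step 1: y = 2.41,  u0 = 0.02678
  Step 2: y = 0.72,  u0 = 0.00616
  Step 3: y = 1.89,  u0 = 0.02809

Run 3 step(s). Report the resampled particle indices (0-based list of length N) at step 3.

resampled_idx = [0, 2, 4, 5, 6, 6, 7, 8, 9, 9, 10]

step 1: w=[0.0000, 0.0000, 0.0021, 0.0133, 0.0358, 0.0880, 0.2093, 0.2156, 0.2731, 0.0898, 0.0728]  mean=2.2247  Neff=5.3331  idx=[4, 5, 6, 6, 7, 7, 8, 8, 8, 9, 10]
step 2: w=[0.3088, 0.2421, 0.1039, 0.1039, 0.0978, 0.0978, 0.0151, 0.0151, 0.0151, 0.0003, 0.0002]  mean=1.4484  Neff=5.1191  idx=[0, 0, 0, 0, 1, 1, 2, 2, 3, 4, 5]
step 3: w=[0.0510, 0.0510, 0.0510, 0.0510, 0.0882, 0.0882, 0.1238, 0.1238, 0.1238, 0.1241, 0.1241]  mean=1.5531  Neff=9.7337  idx=[0, 2, 4, 5, 6, 6, 7, 8, 9, 9, 10]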